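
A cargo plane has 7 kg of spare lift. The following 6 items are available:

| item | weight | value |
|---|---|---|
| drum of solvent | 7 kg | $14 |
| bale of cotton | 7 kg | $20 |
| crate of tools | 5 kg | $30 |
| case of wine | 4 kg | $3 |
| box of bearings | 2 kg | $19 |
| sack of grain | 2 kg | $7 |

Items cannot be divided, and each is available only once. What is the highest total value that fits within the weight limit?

$49

Check high-value combinations within 7 kg:
- crate of tools+box of bearings: weight 5+2=7, value 30+19=49
- crate of tools+sack of grain: weight 5+2=7, value 30+7=37
- crate of tools: weight 5, value 30
- box of bearings+sack of grain: weight 2+2=4, value 19+7=26
- case of wine+box of bearings: weight 4+2=6, value 3+19=22
Best: $49.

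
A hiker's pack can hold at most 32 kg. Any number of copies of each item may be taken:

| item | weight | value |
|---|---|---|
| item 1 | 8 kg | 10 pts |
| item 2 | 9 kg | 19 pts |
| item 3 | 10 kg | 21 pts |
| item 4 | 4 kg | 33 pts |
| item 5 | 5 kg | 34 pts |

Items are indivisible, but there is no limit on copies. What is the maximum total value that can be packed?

Best value-per-unit is item 4 at 33/4, and filling with it alone uses weight 8×4=32. No mix of the others beats 8×33 = 264.

264 pts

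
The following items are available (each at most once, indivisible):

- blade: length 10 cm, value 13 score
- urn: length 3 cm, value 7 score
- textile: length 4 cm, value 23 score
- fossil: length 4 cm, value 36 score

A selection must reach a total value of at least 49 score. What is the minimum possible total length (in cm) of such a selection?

8

Subsets with value ≥ 49, sorted by total length:
- textile+fossil: length 8, value 59
- urn+textile+fossil: length 11, value 66
Minimum length: 8 cm.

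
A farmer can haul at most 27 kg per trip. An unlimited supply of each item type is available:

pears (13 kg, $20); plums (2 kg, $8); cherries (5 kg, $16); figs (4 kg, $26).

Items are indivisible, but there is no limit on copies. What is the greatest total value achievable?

$164

Best value-per-unit is figs at 26/4; filling with it alone gives 6×26 = 156.
Optimal mix: 1×plums + 6×figs → weight 26, value 164.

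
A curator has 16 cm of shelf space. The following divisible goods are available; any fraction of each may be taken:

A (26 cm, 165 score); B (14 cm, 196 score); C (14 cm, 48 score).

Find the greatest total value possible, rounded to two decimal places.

Take in order of value per unit:
- B (196/14 per unit): all 14 → value 196, running total 196.00
- A (165/26 per unit): 2 of 26 → value 2×165/26 = 12.6923, running total 208.69
Total 208.69.

208.69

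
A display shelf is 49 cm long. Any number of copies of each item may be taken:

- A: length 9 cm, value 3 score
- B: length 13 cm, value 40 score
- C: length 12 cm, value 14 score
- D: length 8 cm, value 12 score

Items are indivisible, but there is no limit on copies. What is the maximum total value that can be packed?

132 score

Best value-per-unit is B at 40/13; filling with it alone gives 3×40 = 120.
Optimal mix: 3×B + 1×D → length 47, value 132.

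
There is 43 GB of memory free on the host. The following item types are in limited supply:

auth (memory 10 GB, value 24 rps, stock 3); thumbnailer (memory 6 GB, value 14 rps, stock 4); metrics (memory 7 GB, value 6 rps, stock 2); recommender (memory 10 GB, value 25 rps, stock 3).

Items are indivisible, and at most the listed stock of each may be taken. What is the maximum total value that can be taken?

103 rps

Top feasible selections:
- 2×thumbnailer + 3×recommender: memory 42, value 103
- 1×auth + 2×thumbnailer + 2×recommender: memory 42, value 102
- 2×auth + 2×thumbnailer + 1×recommender: memory 42, value 101
- 3×auth + 2×thumbnailer: memory 42, value 100
Best: 103 rps.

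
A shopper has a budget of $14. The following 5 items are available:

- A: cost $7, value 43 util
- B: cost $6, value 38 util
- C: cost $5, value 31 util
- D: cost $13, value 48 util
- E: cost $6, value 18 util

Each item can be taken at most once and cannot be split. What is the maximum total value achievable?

This is a 0/1 knapsack; check combinations near the capacity.
- A+B: cost 7+6=13, value 43+38=81
- A+C: cost 7+5=12, value 43+31=74
- B+C: cost 6+5=11, value 38+31=69
Best: 81 util.

81 util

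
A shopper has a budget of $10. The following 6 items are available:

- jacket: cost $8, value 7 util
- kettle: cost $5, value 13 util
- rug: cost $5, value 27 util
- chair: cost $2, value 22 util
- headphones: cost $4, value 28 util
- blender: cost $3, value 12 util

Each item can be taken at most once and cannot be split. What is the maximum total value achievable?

62 util

Check high-value combinations within $10:
- chair+headphones+blender: cost 2+4+3=9, value 22+28+12=62
- rug+chair+blender: cost 5+2+3=10, value 27+22+12=61
- rug+headphones: cost 5+4=9, value 27+28=55
Best: 62 util.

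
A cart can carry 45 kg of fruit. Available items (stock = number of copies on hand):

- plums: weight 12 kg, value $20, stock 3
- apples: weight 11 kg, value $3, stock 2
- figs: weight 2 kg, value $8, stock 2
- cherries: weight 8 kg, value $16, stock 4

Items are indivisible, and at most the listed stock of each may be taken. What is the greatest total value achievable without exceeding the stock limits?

Best selections within weight 45 and stock limits:
- 2×plums + 2×figs + 2×cherries: weight 44, value 88
- 1×plums + 2×figs + 3×cherries: weight 40, value 84
Best: $88.

$88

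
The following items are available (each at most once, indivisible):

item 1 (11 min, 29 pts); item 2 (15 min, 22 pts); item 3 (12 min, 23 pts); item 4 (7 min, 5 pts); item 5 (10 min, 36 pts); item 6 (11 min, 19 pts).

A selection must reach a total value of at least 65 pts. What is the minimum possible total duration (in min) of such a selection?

21

Subsets with value ≥ 65, sorted by total duration:
- item 1+item 5: duration 21, value 65
- item 1+item 4+item 5: duration 28, value 70
- item 1+item 5+item 6: duration 32, value 84
Minimum duration: 21 min.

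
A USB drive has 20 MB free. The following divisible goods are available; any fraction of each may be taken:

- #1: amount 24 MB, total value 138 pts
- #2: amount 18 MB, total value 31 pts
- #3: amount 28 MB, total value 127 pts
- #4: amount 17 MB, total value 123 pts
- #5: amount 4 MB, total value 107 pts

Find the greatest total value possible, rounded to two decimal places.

Take in order of value per unit:
- #5 (107/4 per unit): all 4 → value 107, running total 107.00
- #4 (123/17 per unit): 16 of 17 → value 16×123/17 = 115.7647, running total 222.76
Total 222.76.

222.76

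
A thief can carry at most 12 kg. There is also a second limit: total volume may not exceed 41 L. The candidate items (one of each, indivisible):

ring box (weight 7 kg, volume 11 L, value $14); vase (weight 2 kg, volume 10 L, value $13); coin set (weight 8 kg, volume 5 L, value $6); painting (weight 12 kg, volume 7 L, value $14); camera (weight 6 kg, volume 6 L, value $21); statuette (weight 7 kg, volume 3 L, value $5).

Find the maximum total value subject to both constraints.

$34

Feasible sets respecting both limits:
- vase+camera: weight 8, volume 16, value 34
- ring box+vase: weight 9, volume 21, value 27
- camera: weight 6, volume 6, value 21
Best: $34.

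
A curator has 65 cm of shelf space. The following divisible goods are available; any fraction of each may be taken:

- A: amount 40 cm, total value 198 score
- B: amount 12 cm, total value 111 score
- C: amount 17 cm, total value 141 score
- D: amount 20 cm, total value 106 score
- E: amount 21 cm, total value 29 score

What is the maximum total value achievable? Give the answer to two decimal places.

Take in order of value per unit:
- B (111/12 per unit): all 12 → value 111, running total 111.00
- C (141/17 per unit): all 17 → value 141, running total 252.00
- D (106/20 per unit): all 20 → value 106, running total 358.00
- A (198/40 per unit): 16 of 40 → value 16×198/40 = 79.2000, running total 437.20
Total 437.20.

437.20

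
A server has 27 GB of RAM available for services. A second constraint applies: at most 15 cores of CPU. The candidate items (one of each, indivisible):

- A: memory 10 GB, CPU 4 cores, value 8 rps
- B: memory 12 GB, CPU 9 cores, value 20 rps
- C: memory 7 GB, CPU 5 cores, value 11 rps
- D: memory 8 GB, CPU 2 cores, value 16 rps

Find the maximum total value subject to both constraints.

Feasible sets respecting both limits:
- B+D: memory 20, CPU 11, value 36
- A+C+D: memory 25, CPU 11, value 35
- B+C: memory 19, CPU 14, value 31
- A+B: memory 22, CPU 13, value 28
Best: 36 rps.

36 rps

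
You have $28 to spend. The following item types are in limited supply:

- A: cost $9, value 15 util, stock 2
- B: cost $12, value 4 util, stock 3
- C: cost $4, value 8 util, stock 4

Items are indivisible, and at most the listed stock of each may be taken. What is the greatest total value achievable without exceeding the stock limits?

Best selections within cost 28 and stock limits:
- 1×A + 4×C: cost 25, value 47
- 2×A + 2×C: cost 26, value 46
- 1×A + 3×C: cost 21, value 39
Best: 47 util.

47 util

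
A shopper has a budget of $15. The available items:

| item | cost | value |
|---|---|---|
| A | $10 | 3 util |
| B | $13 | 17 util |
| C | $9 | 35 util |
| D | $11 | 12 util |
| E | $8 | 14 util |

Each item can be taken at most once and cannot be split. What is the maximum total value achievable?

35 util

Check high-value combinations within $15:
- C: cost 9, value 35
- B: cost 13, value 17
- E: cost 8, value 14
- D: cost 11, value 12
Best: 35 util.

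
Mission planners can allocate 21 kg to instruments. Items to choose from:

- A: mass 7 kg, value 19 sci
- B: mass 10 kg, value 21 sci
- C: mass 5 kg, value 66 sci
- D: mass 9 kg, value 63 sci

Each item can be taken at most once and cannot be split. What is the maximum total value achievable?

148 sci

Check high-value combinations within 21 kg:
- A+C+D: mass 7+5+9=21, value 19+66+63=148
- C+D: mass 5+9=14, value 66+63=129
- B+C: mass 10+5=15, value 21+66=87
- A+C: mass 7+5=12, value 19+66=85
- B+D: mass 10+9=19, value 21+63=84
Best: 148 sci.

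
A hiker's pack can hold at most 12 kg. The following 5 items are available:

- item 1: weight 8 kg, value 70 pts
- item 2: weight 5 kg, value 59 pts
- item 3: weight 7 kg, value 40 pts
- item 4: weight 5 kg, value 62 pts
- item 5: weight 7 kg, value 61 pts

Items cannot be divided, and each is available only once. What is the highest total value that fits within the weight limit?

Check high-value combinations within 12 kg:
- item 4+item 5: weight 5+7=12, value 62+61=123
- item 2+item 4: weight 5+5=10, value 59+62=121
- item 2+item 5: weight 5+7=12, value 59+61=120
Best: 123 pts.

123 pts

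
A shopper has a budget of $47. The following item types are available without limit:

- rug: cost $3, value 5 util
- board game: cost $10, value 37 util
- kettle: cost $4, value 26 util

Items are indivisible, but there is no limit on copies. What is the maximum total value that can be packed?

Best value-per-unit is kettle at 26/4; filling with it alone gives 11×26 = 286.
Optimal mix: 1×rug + 11×kettle → cost 47, value 291.

291 util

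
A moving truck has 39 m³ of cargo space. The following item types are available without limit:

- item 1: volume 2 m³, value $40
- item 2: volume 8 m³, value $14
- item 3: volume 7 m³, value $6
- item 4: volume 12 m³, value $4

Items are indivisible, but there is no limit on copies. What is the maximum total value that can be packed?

Best value-per-unit is item 1 at 40/2, and filling with it alone uses volume 19×2=38. No mix of the others beats 19×40 = 760.

$760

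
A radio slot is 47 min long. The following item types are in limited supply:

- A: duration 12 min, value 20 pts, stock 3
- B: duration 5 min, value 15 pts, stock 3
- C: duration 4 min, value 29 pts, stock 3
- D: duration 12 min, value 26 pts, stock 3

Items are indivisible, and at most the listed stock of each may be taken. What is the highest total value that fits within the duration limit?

Top feasible selections:
- 2×B + 3×C + 2×D: duration 46, value 169
- 1×A + 2×B + 3×C + 1×D: duration 46, value 163
- 3×B + 3×C + 1×D: duration 39, value 158
- 2×A + 2×B + 3×C: duration 46, value 157
Best: 169 pts.

169 pts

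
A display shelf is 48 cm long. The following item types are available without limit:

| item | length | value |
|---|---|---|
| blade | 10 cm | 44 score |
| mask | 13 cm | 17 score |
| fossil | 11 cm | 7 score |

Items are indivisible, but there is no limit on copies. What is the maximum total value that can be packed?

176 score

Best value-per-unit is blade at 44/10, and filling with it alone uses length 4×10=40. No mix of the others beats 4×44 = 176.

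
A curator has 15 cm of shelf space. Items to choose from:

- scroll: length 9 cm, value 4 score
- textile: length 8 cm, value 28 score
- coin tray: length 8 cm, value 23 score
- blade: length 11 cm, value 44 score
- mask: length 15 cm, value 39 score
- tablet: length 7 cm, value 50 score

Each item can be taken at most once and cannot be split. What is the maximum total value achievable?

78 score

Check high-value combinations within 15 cm:
- textile+tablet: length 8+7=15, value 28+50=78
- coin tray+tablet: length 8+7=15, value 23+50=73
- tablet: length 7, value 50
- blade: length 11, value 44
Best: 78 score.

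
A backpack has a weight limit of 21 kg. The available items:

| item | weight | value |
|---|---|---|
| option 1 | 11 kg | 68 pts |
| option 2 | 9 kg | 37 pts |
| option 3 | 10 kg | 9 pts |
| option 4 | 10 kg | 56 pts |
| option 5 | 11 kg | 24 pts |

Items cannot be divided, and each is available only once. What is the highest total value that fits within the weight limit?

124 pts

Check high-value combinations within 21 kg:
- option 1+option 4: weight 11+10=21, value 68+56=124
- option 1+option 2: weight 11+9=20, value 68+37=105
- option 2+option 4: weight 9+10=19, value 37+56=93
Best: 124 pts.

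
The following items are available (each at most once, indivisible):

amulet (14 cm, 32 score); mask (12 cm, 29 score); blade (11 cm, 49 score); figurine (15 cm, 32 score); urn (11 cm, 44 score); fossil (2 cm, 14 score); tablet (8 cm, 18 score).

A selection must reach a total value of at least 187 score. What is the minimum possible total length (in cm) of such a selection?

Subsets with value ≥ 187, sorted by total length:
- amulet+blade+figurine+urn+fossil+tablet: length 61, value 189
- amulet+mask+blade+figurine+urn+fossil: length 65, value 200
- amulet+mask+blade+figurine+urn+tablet: length 71, value 204
- amulet+mask+blade+figurine+urn+fossil+tablet: length 73, value 218
Minimum length: 61 cm.

61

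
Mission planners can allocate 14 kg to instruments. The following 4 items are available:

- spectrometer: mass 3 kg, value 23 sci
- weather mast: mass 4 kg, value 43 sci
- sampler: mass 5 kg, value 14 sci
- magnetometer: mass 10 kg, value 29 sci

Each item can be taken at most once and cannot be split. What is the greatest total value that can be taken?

Check high-value combinations within 14 kg:
- spectrometer+weather mast+sampler: mass 3+4+5=12, value 23+43+14=80
- weather mast+magnetometer: mass 4+10=14, value 43+29=72
- spectrometer+weather mast: mass 3+4=7, value 23+43=66
- weather mast+sampler: mass 4+5=9, value 43+14=57
- spectrometer+magnetometer: mass 3+10=13, value 23+29=52
Best: 80 sci.

80 sci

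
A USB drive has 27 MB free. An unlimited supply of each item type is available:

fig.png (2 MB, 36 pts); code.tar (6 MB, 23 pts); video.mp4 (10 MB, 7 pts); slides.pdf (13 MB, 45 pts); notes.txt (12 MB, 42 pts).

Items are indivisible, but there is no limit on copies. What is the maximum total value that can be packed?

468 pts

Best value-per-unit is fig.png at 36/2, and filling with it alone uses size 13×2=26. No mix of the others beats 13×36 = 468.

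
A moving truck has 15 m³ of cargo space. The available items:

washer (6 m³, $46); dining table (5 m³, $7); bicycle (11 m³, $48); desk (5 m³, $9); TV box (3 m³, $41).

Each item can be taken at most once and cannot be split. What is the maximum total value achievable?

Check high-value combinations within 15 m³:
- washer+desk+TV box: volume 6+5+3=14, value 46+9+41=96
- washer+dining table+TV box: volume 6+5+3=14, value 46+7+41=94
- bicycle+TV box: volume 11+3=14, value 48+41=89
- washer+TV box: volume 6+3=9, value 46+41=87
Best: $96.

$96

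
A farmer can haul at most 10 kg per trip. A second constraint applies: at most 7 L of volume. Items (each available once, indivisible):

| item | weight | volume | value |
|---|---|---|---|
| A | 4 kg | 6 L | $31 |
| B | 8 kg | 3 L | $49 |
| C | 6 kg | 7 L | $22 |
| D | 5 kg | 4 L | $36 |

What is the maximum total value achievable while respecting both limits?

Feasible sets respecting both limits:
- B: weight 8, volume 3, value 49
- D: weight 5, volume 4, value 36
- A: weight 4, volume 6, value 31
- C: weight 6, volume 7, value 22
Best: $49.

$49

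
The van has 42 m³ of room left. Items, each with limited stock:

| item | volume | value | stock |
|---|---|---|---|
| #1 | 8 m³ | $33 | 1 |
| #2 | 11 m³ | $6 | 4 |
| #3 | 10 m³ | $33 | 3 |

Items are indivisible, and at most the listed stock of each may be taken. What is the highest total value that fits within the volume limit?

Top feasible selections:
- 1×#1 + 3×#3: volume 38, value 132
- 1×#1 + 1×#2 + 2×#3: volume 39, value 105
- 1×#2 + 3×#3: volume 41, value 105
- 1×#1 + 2×#3: volume 28, value 99
Best: $132.

$132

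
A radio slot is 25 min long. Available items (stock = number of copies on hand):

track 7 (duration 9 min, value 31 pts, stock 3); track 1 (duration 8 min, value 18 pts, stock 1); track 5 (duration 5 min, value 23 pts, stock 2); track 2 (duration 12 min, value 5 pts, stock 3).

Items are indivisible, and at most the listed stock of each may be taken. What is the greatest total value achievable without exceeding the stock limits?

Best selections within duration 25 and stock limits:
- 2×track 7 + 1×track 5: duration 23, value 85
- 1×track 7 + 2×track 5: duration 19, value 77
Best: 85 pts.

85 pts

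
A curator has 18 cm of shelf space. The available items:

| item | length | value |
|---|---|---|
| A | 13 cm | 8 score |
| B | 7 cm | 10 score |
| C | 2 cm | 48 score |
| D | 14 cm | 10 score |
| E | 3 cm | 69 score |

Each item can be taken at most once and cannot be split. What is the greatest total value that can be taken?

127 score

Check high-value combinations within 18 cm:
- B+C+E: length 7+2+3=12, value 10+48+69=127
- A+C+E: length 13+2+3=18, value 8+48+69=125
- C+E: length 2+3=5, value 48+69=117
Best: 127 score.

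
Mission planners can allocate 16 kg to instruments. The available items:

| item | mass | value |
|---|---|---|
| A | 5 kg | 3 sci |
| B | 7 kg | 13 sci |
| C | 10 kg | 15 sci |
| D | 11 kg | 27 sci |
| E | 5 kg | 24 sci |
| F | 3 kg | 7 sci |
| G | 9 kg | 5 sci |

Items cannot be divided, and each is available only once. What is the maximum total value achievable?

51 sci

This is a 0/1 knapsack; check combinations near the capacity.
- D+E: mass 11+5=16, value 27+24=51
- B+E+F: mass 7+5+3=15, value 13+24+7=44
- C+E: mass 10+5=15, value 15+24=39
- B+E: mass 7+5=12, value 13+24=37
Best: 51 sci.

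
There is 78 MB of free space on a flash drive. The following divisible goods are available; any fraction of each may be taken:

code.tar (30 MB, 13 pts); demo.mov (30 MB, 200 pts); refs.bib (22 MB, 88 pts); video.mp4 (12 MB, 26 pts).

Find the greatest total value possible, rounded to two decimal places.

320.07

Take in order of value per unit:
- demo.mov (200/30 per unit): all 30 → value 200, running total 200.00
- refs.bib (88/22 per unit): all 22 → value 88, running total 288.00
- video.mp4 (26/12 per unit): all 12 → value 26, running total 314.00
- code.tar (13/30 per unit): 14 of 30 → value 14×13/30 = 6.0667, running total 320.07
Total 320.07.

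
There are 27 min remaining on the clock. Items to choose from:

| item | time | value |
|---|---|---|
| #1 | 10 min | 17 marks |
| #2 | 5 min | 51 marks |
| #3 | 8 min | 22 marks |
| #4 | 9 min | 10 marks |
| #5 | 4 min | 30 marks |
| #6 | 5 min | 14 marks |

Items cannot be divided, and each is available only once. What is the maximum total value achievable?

This is a 0/1 knapsack; check combinations near the capacity.
- #1+#2+#3+#5: time 10+5+8+4=27, value 17+51+22+30=120
- #2+#3+#5+#6: time 5+8+4+5=22, value 51+22+30+14=117
- #2+#3+#4+#5: time 5+8+9+4=26, value 51+22+10+30=113
- #1+#2+#5+#6: time 10+5+4+5=24, value 17+51+30+14=112
Best: 120 marks.

120 marks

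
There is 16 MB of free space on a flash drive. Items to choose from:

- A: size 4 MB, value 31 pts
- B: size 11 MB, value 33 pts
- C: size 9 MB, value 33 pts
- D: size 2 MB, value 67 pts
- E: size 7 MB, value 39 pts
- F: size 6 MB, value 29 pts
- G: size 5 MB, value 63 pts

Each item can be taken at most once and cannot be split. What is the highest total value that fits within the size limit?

This is a 0/1 knapsack; check combinations near the capacity.
- D+E+G: size 2+7+5=14, value 67+39+63=169
- C+D+G: size 9+2+5=16, value 33+67+63=163
- A+D+G: size 4+2+5=11, value 31+67+63=161
- D+F+G: size 2+6+5=13, value 67+29+63=159
Best: 169 pts.

169 pts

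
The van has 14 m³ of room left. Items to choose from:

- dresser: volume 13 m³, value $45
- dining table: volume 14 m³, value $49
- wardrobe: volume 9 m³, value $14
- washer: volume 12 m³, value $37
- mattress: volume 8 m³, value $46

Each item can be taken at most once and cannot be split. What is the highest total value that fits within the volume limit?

$49

Check high-value combinations within 14 m³:
- dining table: volume 14, value 49
- mattress: volume 8, value 46
- dresser: volume 13, value 45
- washer: volume 12, value 37
Best: $49.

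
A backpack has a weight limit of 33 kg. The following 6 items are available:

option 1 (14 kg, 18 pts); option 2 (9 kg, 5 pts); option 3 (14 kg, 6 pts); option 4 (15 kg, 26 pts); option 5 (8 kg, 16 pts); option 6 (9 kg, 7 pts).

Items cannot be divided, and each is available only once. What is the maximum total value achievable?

Check high-value combinations within 33 kg:
- option 4+option 5+option 6: weight 15+8+9=32, value 26+16+7=49
- option 2+option 4+option 5: weight 9+15+8=32, value 5+26+16=47
- option 1+option 4: weight 14+15=29, value 18+26=44
- option 4+option 5: weight 15+8=23, value 26+16=42
Best: 49 pts.

49 pts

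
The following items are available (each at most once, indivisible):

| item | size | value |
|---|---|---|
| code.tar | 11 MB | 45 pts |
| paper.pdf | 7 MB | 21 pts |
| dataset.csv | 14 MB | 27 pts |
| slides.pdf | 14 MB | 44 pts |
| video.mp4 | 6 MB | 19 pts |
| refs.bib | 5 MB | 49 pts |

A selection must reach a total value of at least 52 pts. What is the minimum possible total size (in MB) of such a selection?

11

Subsets with value ≥ 52, sorted by total size:
- video.mp4+refs.bib: size 11, value 68
- paper.pdf+refs.bib: size 12, value 70
- code.tar+refs.bib: size 16, value 94
- code.tar+video.mp4: size 17, value 64
Minimum size: 11 MB.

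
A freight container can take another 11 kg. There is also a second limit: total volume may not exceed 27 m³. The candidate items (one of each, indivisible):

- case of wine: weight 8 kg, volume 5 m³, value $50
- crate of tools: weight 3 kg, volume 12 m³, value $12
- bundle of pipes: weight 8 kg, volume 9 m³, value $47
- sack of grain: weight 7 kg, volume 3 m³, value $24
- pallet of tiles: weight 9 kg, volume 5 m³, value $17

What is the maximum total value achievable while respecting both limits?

$62

Feasible sets respecting both limits:
- case of wine+crate of tools: weight 11, volume 17, value 62
- crate of tools+bundle of pipes: weight 11, volume 21, value 59
- case of wine: weight 8, volume 5, value 50
Best: $62.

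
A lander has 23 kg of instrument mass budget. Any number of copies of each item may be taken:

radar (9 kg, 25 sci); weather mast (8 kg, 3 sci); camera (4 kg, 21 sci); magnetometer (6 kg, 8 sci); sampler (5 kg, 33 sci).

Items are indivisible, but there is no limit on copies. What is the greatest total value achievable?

141 sci

Best value-per-unit is sampler at 33/5; filling with it alone gives 4×33 = 132.
Optimal mix: 2×camera + 3×sampler → mass 23, value 141.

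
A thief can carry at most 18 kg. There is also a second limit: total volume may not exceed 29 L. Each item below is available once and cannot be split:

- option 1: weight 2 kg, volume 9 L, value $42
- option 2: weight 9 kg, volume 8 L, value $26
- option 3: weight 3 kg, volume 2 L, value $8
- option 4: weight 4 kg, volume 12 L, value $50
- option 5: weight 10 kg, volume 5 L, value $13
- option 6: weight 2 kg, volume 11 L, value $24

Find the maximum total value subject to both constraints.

$118

Feasible sets respecting both limits:
- option 1+option 2+option 4: weight 15, volume 29, value 118
- option 1+option 4+option 5: weight 16, volume 26, value 105
- option 1+option 3+option 4: weight 9, volume 23, value 100
Best: $118.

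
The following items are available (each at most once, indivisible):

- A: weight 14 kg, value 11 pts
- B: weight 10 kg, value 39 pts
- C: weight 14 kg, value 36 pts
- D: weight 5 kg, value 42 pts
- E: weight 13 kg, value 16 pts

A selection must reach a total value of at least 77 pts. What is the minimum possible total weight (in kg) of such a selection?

Subsets with value ≥ 77, sorted by total weight:
- B+D: weight 15, value 81
- C+D: weight 19, value 78
Minimum weight: 15 kg.

15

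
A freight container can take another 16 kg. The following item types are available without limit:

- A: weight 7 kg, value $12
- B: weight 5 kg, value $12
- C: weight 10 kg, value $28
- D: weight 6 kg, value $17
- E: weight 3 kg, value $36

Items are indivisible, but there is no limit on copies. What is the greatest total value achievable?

Best value-per-unit is E at 36/3, and filling with it alone uses weight 5×3=15. No mix of the others beats 5×36 = 180.

$180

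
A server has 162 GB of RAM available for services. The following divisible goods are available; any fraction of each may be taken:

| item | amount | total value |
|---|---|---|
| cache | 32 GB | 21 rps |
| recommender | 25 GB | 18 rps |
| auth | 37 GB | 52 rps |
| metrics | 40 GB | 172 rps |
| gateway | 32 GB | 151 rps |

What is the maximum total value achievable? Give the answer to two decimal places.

411.38

Take in order of value per unit:
- gateway (151/32 per unit): all 32 → value 151, running total 151.00
- metrics (172/40 per unit): all 40 → value 172, running total 323.00
- auth (52/37 per unit): all 37 → value 52, running total 375.00
- recommender (18/25 per unit): all 25 → value 18, running total 393.00
- cache (21/32 per unit): 28 of 32 → value 28×21/32 = 18.3750, running total 411.38
Total 411.38.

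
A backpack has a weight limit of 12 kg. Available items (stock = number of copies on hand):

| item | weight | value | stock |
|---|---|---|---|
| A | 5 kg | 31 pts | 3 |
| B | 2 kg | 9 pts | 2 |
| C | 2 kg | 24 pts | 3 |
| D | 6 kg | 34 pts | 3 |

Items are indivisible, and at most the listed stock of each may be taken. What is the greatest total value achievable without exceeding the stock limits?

Top feasible selections:
- 3×C + 1×D: weight 12, value 106
- 1×A + 3×C: weight 11, value 103
- 1×B + 2×C + 1×D: weight 12, value 91
Best: 106 pts.

106 pts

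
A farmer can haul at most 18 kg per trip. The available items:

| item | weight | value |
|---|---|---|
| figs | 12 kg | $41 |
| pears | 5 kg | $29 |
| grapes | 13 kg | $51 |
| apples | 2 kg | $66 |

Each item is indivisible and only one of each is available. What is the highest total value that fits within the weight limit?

$117

Check high-value combinations within 18 kg:
- grapes+apples: weight 13+2=15, value 51+66=117
- figs+apples: weight 12+2=14, value 41+66=107
- pears+apples: weight 5+2=7, value 29+66=95
- pears+grapes: weight 5+13=18, value 29+51=80
Best: $117.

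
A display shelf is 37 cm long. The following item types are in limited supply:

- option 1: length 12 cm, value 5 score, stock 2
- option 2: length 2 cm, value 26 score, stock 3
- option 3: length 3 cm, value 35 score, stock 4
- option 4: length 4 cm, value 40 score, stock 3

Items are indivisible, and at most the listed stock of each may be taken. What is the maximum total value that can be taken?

Best selections within length 37 and stock limits:
- 3×option 2 + 4×option 3 + 3×option 4: length 30, value 338
- 2×option 2 + 4×option 3 + 3×option 4: length 28, value 312
Best: 338 score.

338 score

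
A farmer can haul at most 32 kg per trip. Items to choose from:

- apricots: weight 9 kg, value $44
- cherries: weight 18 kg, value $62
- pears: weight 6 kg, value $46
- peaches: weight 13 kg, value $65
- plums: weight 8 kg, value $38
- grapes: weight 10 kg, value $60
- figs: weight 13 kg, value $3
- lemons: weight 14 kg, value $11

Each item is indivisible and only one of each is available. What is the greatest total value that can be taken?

$171

This is a 0/1 knapsack; check combinations near the capacity.
- pears+peaches+grapes: weight 6+13+10=29, value 46+65+60=171
- apricots+peaches+grapes: weight 9+13+10=32, value 44+65+60=169
- peaches+plums+grapes: weight 13+8+10=31, value 65+38+60=163
- apricots+pears+peaches: weight 9+6+13=28, value 44+46+65=155
Best: $171.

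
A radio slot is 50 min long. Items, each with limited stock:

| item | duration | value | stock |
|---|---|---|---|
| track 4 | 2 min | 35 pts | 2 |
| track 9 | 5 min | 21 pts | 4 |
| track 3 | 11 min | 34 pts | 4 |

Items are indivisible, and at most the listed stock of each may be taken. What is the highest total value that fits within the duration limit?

222 pts

Top feasible selections:
- 2×track 4 + 4×track 9 + 2×track 3: duration 46, value 222
- 2×track 4 + 2×track 9 + 3×track 3: duration 47, value 214
- 2×track 4 + 4×track 3: duration 48, value 206
Best: 222 pts.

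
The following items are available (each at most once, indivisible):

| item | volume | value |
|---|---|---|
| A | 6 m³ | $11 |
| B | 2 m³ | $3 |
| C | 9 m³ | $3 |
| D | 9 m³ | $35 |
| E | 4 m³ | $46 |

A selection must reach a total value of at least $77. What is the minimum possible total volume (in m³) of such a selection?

Subsets with value ≥ 77, sorted by total volume:
- D+E: volume 13, value 81
- B+D+E: volume 15, value 84
- A+D+E: volume 19, value 92
- A+B+D+E: volume 21, value 95
Minimum volume: 13 m³.

13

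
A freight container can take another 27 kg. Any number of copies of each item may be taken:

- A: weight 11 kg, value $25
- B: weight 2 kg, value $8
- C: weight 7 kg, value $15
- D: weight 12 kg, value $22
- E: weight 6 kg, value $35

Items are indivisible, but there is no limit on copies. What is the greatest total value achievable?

$148

Best value-per-unit is E at 35/6; filling with it alone gives 4×35 = 140.
Optimal mix: 1×B + 4×E → weight 26, value 148.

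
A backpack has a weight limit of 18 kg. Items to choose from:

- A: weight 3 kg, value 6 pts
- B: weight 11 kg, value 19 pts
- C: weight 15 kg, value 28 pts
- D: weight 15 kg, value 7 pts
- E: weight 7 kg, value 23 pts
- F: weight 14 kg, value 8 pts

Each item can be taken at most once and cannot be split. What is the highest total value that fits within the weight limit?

42 pts

Check high-value combinations within 18 kg:
- B+E: weight 11+7=18, value 19+23=42
- A+C: weight 3+15=18, value 6+28=34
- A+E: weight 3+7=10, value 6+23=29
- C: weight 15, value 28
- A+B: weight 3+11=14, value 6+19=25
Best: 42 pts.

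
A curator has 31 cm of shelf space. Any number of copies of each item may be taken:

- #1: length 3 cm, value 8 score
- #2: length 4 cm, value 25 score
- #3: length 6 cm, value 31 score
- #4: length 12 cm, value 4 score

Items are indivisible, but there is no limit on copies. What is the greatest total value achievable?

Best value-per-unit is #2 at 25/4; filling with it alone gives 7×25 = 175.
Optimal mix: 1×#1 + 7×#2 → length 31, value 183.

183 score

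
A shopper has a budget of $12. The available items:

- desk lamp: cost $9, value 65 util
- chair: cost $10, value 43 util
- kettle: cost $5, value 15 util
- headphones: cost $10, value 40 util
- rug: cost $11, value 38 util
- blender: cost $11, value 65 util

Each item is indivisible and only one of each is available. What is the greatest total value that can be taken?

65 util

This is a 0/1 knapsack; check combinations near the capacity.
- desk lamp: cost 9, value 65
- blender: cost 11, value 65
- chair: cost 10, value 43
Best: 65 util.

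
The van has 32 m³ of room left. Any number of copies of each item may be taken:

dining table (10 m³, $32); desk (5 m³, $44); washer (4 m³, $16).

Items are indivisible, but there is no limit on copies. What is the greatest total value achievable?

Best value-per-unit is desk at 44/5, and filling with it alone uses volume 6×5=30. No mix of the others beats 6×44 = 264.

$264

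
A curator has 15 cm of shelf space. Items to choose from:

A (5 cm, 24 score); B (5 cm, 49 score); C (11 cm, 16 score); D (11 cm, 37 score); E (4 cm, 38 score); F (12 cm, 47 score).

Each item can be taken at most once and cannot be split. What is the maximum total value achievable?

111 score

Check high-value combinations within 15 cm:
- A+B+E: length 5+5+4=14, value 24+49+38=111
- B+E: length 5+4=9, value 49+38=87
- D+E: length 11+4=15, value 37+38=75
- A+B: length 5+5=10, value 24+49=73
Best: 111 score.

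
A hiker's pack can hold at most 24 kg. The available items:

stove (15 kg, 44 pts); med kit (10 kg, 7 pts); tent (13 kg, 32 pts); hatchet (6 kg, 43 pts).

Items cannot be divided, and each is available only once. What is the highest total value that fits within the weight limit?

87 pts

Check high-value combinations within 24 kg:
- stove+hatchet: weight 15+6=21, value 44+43=87
- tent+hatchet: weight 13+6=19, value 32+43=75
- med kit+hatchet: weight 10+6=16, value 7+43=50
- stove: weight 15, value 44
- hatchet: weight 6, value 43
Best: 87 pts.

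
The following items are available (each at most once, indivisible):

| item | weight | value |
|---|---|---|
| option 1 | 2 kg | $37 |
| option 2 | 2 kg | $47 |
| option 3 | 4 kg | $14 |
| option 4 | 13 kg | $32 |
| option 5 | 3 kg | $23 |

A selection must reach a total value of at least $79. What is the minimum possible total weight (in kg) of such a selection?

Subsets with value ≥ 79, sorted by total weight:
- option 1+option 2: weight 4, value 84
- option 1+option 2+option 5: weight 7, value 107
Minimum weight: 4 kg.

4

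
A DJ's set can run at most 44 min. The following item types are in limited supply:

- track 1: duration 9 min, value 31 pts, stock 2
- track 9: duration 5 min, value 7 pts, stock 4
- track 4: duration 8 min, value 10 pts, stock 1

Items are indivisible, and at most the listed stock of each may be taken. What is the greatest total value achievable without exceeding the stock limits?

Best selections within duration 44 and stock limits:
- 2×track 1 + 3×track 9 + 1×track 4: duration 41, value 93
- 2×track 1 + 4×track 9: duration 38, value 90
- 2×track 1 + 2×track 9 + 1×track 4: duration 36, value 86
- 2×track 1 + 3×track 9: duration 33, value 83
Best: 93 pts.

93 pts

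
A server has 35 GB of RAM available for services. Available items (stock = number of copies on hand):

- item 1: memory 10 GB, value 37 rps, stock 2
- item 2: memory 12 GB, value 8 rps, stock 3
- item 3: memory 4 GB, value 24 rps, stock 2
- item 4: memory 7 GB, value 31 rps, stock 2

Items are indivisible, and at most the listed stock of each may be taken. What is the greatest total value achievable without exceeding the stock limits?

153 rps

Top feasible selections:
- 2×item 1 + 2×item 3 + 1×item 4: memory 35, value 153
- 1×item 1 + 2×item 3 + 2×item 4: memory 32, value 147
Best: 153 rps.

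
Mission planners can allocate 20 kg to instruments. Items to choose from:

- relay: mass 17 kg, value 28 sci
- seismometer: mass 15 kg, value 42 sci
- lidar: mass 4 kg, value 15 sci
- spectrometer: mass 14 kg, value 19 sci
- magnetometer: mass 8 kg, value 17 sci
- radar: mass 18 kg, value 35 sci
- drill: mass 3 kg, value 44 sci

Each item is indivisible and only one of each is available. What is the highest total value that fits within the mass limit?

86 sci

Check high-value combinations within 20 kg:
- seismometer+drill: mass 15+3=18, value 42+44=86
- lidar+magnetometer+drill: mass 4+8+3=15, value 15+17+44=76
- relay+drill: mass 17+3=20, value 28+44=72
- spectrometer+drill: mass 14+3=17, value 19+44=63
Best: 86 sci.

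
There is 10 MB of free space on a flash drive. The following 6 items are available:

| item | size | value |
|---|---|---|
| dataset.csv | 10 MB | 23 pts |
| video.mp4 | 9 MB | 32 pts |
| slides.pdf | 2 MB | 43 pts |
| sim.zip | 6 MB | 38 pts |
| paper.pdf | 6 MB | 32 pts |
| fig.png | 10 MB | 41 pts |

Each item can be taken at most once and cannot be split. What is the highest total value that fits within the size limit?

81 pts

Check high-value combinations within 10 MB:
- slides.pdf+sim.zip: size 2+6=8, value 43+38=81
- slides.pdf+paper.pdf: size 2+6=8, value 43+32=75
- slides.pdf: size 2, value 43
Best: 81 pts.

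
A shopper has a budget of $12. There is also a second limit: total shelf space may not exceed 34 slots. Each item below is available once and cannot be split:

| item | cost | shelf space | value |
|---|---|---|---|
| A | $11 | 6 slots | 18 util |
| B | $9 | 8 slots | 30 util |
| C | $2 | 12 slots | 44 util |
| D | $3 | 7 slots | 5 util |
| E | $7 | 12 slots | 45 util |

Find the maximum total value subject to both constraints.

Feasible sets respecting both limits:
- C+D+E: cost 12, shelf space 31, value 94
- C+E: cost 9, shelf space 24, value 89
- B+C: cost 11, shelf space 20, value 74
- D+E: cost 10, shelf space 19, value 50
Best: 94 util.

94 util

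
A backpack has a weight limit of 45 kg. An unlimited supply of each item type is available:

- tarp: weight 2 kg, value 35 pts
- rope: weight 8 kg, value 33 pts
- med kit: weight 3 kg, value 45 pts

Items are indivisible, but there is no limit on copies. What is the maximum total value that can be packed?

780 pts

Best value-per-unit is tarp at 35/2; filling with it alone gives 22×35 = 770.
Optimal mix: 21×tarp + 1×med kit → weight 45, value 780.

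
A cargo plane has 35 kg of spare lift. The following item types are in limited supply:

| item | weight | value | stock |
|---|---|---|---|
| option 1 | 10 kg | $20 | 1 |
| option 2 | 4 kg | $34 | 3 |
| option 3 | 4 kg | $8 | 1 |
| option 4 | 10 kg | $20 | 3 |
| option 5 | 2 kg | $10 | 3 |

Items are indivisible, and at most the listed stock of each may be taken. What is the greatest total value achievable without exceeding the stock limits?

$160

Best selections within weight 35 and stock limits:
- 3×option 2 + 1×option 3 + 1×option 4 + 3×option 5: weight 32, value 160
- 1×option 1 + 3×option 2 + 1×option 3 + 3×option 5: weight 32, value 160
- 3×option 2 + 1×option 4 + 3×option 5: weight 28, value 152
Best: $160.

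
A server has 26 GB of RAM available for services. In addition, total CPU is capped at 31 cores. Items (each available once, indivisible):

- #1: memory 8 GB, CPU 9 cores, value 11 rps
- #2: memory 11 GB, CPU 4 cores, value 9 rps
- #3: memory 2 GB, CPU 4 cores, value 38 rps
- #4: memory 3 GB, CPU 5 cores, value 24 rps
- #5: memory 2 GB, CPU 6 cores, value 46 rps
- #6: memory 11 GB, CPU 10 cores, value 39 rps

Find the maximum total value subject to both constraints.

Feasible sets respecting both limits:
- #3+#4+#5+#6: memory 18, CPU 25, value 147
- #1+#3+#5+#6: memory 23, CPU 29, value 134
- #2+#3+#5+#6: memory 26, CPU 24, value 132
- #1+#2+#3+#4+#5: memory 26, CPU 28, value 128
Best: 147 rps.

147 rps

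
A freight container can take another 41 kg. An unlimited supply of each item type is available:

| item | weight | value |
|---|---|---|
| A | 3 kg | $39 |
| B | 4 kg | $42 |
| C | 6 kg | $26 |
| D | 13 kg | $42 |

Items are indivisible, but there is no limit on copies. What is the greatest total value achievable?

Best value-per-unit is A at 39/3; filling with it alone gives 13×39 = 507.
Optimal mix: 11×A + 2×B → weight 41, value 513.

$513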